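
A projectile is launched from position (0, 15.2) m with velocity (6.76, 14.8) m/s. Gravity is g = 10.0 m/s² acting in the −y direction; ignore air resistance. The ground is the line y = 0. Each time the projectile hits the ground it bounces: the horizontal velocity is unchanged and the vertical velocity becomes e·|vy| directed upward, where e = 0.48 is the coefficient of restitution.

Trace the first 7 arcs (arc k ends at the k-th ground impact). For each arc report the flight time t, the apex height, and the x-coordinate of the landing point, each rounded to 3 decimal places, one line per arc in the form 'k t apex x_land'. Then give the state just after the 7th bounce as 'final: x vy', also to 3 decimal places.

1 3.767 26.152 25.465
2 2.196 6.025 40.307
3 1.054 1.388 47.431
4 0.506 0.320 50.850
5 0.243 0.074 52.492
6 0.117 0.017 53.280
7 0.056 0.004 53.658
final: 53.658 0.134

Arc 1: start y=15.200, vy=14.800 → t=3.767, apex=26.152, x_land=25.465, impact vy=-22.870
  bounce: vy ← 0.48·22.870 = 10.978
Arc 2: start y=0.000, vy=10.978 → t=2.196, apex=6.025, x_land=40.307, impact vy=-10.978
  bounce: vy ← 0.48·10.978 = 5.269
Arc 3: start y=0.000, vy=5.269 → t=1.054, apex=1.388, x_land=47.431, impact vy=-5.269
  bounce: vy ← 0.48·5.269 = 2.529
Arc 4: start y=0.000, vy=2.529 → t=0.506, apex=0.320, x_land=50.850, impact vy=-2.529
  bounce: vy ← 0.48·2.529 = 1.214
Arc 5: start y=0.000, vy=1.214 → t=0.243, apex=0.074, x_land=52.492, impact vy=-1.214
  bounce: vy ← 0.48·1.214 = 0.583
Arc 6: start y=0.000, vy=0.583 → t=0.117, apex=0.017, x_land=53.280, impact vy=-0.583
  bounce: vy ← 0.48·0.583 = 0.280
Arc 7: start y=0.000, vy=0.280 → t=0.056, apex=0.004, x_land=53.658, impact vy=-0.280
  bounce: vy ← 0.48·0.280 = 0.134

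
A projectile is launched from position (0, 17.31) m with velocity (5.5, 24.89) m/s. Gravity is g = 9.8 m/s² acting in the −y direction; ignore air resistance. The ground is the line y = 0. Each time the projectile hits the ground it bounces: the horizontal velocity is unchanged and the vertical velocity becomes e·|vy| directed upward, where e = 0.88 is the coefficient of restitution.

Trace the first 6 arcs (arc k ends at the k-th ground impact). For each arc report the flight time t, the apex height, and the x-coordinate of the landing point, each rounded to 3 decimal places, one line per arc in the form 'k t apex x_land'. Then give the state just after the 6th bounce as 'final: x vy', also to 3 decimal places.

1 5.699 48.918 31.347
2 5.561 37.882 61.932
3 4.894 29.336 88.847
4 4.306 22.718 112.532
5 3.790 17.593 133.375
6 3.335 13.624 151.717
final: 151.717 14.380

Arc 1: start y=17.310, vy=24.890 → t=5.699, apex=48.918, x_land=31.347, impact vy=-30.964
  bounce: vy ← 0.88·30.964 = 27.249
Arc 2: start y=0.000, vy=27.249 → t=5.561, apex=37.882, x_land=61.932, impact vy=-27.249
  bounce: vy ← 0.88·27.249 = 23.979
Arc 3: start y=0.000, vy=23.979 → t=4.894, apex=29.336, x_land=88.847, impact vy=-23.979
  bounce: vy ← 0.88·23.979 = 21.101
Arc 4: start y=0.000, vy=21.101 → t=4.306, apex=22.718, x_land=112.532, impact vy=-21.101
  bounce: vy ← 0.88·21.101 = 18.569
Arc 5: start y=0.000, vy=18.569 → t=3.790, apex=17.593, x_land=133.375, impact vy=-18.569
  bounce: vy ← 0.88·18.569 = 16.341
Arc 6: start y=0.000, vy=16.341 → t=3.335, apex=13.624, x_land=151.717, impact vy=-16.341
  bounce: vy ← 0.88·16.341 = 14.380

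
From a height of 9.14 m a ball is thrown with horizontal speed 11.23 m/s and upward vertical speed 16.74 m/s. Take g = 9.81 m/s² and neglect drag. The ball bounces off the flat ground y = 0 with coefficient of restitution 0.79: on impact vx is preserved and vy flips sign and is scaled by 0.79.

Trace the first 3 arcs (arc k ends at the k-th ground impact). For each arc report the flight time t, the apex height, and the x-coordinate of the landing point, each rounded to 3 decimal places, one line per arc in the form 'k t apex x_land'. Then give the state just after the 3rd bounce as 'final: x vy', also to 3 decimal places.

Arc 1: start y=9.140, vy=16.740 → t=3.892, apex=23.423, x_land=43.703, impact vy=-21.437
  bounce: vy ← 0.79·21.437 = 16.935
Arc 2: start y=0.000, vy=16.935 → t=3.453, apex=14.618, x_land=82.477, impact vy=-16.935
  bounce: vy ← 0.79·16.935 = 13.379
Arc 3: start y=0.000, vy=13.379 → t=2.728, apex=9.123, x_land=113.108, impact vy=-13.379
  bounce: vy ← 0.79·13.379 = 10.569

1 3.892 23.423 43.703
2 3.453 14.618 82.477
3 2.728 9.123 113.108
final: 113.108 10.569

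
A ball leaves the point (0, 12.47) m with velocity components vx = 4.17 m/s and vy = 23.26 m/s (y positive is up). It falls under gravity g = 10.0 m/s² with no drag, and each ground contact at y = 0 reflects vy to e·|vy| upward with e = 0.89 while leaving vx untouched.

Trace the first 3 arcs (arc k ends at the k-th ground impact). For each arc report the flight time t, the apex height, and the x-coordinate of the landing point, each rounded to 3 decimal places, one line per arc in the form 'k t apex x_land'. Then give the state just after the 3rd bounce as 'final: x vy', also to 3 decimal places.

1 5.137 39.521 21.423
2 5.004 31.305 42.291
3 4.454 24.797 60.864
final: 60.864 19.820

Arc 1: start y=12.470, vy=23.260 → t=5.137, apex=39.521, x_land=21.423, impact vy=-28.115
  bounce: vy ← 0.89·28.115 = 25.022
Arc 2: start y=0.000, vy=25.022 → t=5.004, apex=31.305, x_land=42.291, impact vy=-25.022
  bounce: vy ← 0.89·25.022 = 22.270
Arc 3: start y=0.000, vy=22.270 → t=4.454, apex=24.797, x_land=60.864, impact vy=-22.270
  bounce: vy ← 0.89·22.270 = 19.820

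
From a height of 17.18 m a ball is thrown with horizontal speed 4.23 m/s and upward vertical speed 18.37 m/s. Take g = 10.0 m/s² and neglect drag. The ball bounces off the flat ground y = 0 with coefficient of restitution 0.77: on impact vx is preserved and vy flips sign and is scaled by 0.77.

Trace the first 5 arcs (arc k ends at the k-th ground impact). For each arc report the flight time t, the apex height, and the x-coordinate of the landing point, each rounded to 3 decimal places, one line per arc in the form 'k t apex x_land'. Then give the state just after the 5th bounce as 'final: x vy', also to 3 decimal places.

1 4.447 34.053 18.810
2 4.019 20.190 35.810
3 3.095 11.971 48.900
4 2.383 7.097 58.979
5 1.835 4.208 66.740
final: 66.740 7.064

Arc 1: start y=17.180, vy=18.370 → t=4.447, apex=34.053, x_land=18.810, impact vy=-26.097
  bounce: vy ← 0.77·26.097 = 20.095
Arc 2: start y=0.000, vy=20.095 → t=4.019, apex=20.190, x_land=35.810, impact vy=-20.095
  bounce: vy ← 0.77·20.095 = 15.473
Arc 3: start y=0.000, vy=15.473 → t=3.095, apex=11.971, x_land=48.900, impact vy=-15.473
  bounce: vy ← 0.77·15.473 = 11.914
Arc 4: start y=0.000, vy=11.914 → t=2.383, apex=7.097, x_land=58.979, impact vy=-11.914
  bounce: vy ← 0.77·11.914 = 9.174
Arc 5: start y=0.000, vy=9.174 → t=1.835, apex=4.208, x_land=66.740, impact vy=-9.174
  bounce: vy ← 0.77·9.174 = 7.064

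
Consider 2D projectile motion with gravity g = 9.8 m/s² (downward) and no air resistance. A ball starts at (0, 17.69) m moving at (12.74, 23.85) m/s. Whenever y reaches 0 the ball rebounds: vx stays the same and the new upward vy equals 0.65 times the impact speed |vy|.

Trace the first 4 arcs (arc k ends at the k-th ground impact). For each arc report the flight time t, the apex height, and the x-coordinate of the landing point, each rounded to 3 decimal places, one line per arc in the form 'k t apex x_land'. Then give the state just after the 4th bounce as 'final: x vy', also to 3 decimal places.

1 5.521 46.712 70.340
2 4.014 19.736 121.476
3 2.609 8.338 154.715
4 1.696 3.523 176.320
final: 176.320 5.401

Arc 1: start y=17.690, vy=23.850 → t=5.521, apex=46.712, x_land=70.340, impact vy=-30.258
  bounce: vy ← 0.65·30.258 = 19.668
Arc 2: start y=0.000, vy=19.668 → t=4.014, apex=19.736, x_land=121.476, impact vy=-19.668
  bounce: vy ← 0.65·19.668 = 12.784
Arc 3: start y=0.000, vy=12.784 → t=2.609, apex=8.338, x_land=154.715, impact vy=-12.784
  bounce: vy ← 0.65·12.784 = 8.310
Arc 4: start y=0.000, vy=8.310 → t=1.696, apex=3.523, x_land=176.320, impact vy=-8.310
  bounce: vy ← 0.65·8.310 = 5.401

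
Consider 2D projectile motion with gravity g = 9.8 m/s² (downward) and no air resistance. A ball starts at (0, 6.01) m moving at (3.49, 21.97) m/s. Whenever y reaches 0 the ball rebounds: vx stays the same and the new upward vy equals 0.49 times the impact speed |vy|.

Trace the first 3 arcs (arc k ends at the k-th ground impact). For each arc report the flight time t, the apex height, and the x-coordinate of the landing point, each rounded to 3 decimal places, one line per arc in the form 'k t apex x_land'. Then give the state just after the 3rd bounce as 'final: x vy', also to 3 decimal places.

Arc 1: start y=6.010, vy=21.970 → t=4.742, apex=30.637, x_land=16.551, impact vy=-24.505
  bounce: vy ← 0.49·24.505 = 12.007
Arc 2: start y=0.000, vy=12.007 → t=2.450, apex=7.356, x_land=25.103, impact vy=-12.007
  bounce: vy ← 0.49·12.007 = 5.884
Arc 3: start y=0.000, vy=5.884 → t=1.201, apex=1.766, x_land=29.293, impact vy=-5.884
  bounce: vy ← 0.49·5.884 = 2.883

1 4.742 30.637 16.551
2 2.450 7.356 25.103
3 1.201 1.766 29.293
final: 29.293 2.883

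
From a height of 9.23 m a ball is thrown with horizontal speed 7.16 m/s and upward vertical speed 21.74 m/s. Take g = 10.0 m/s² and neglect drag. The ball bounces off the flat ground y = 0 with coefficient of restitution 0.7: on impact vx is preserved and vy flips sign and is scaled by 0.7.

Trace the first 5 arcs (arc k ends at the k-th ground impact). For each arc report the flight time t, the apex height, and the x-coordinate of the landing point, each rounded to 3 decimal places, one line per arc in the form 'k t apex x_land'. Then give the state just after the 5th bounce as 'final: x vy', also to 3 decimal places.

Arc 1: start y=9.230, vy=21.740 → t=4.738, apex=32.861, x_land=33.922, impact vy=-25.636
  bounce: vy ← 0.7·25.636 = 17.946
Arc 2: start y=0.000, vy=17.946 → t=3.589, apex=16.102, x_land=59.620, impact vy=-17.946
  bounce: vy ← 0.7·17.946 = 12.562
Arc 3: start y=0.000, vy=12.562 → t=2.512, apex=7.890, x_land=77.608, impact vy=-12.562
  bounce: vy ← 0.7·12.562 = 8.793
Arc 4: start y=0.000, vy=8.793 → t=1.759, apex=3.866, x_land=90.200, impact vy=-8.793
  bounce: vy ← 0.7·8.793 = 6.155
Arc 5: start y=0.000, vy=6.155 → t=1.231, apex=1.894, x_land=99.015, impact vy=-6.155
  bounce: vy ← 0.7·6.155 = 4.309

1 4.738 32.861 33.922
2 3.589 16.102 59.620
3 2.512 7.890 77.608
4 1.759 3.866 90.200
5 1.231 1.894 99.015
final: 99.015 4.309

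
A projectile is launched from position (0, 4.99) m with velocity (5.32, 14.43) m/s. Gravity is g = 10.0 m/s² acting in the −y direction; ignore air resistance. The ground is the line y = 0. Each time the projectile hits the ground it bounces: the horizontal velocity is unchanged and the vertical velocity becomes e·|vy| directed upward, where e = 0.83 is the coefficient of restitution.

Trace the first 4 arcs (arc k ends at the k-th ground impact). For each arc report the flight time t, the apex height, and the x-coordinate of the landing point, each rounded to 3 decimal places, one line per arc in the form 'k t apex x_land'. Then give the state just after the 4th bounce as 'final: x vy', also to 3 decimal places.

1 3.198 15.401 17.014
2 2.913 10.610 32.513
3 2.418 7.309 45.377
4 2.007 5.035 56.055
final: 56.055 8.329

Arc 1: start y=4.990, vy=14.430 → t=3.198, apex=15.401, x_land=17.014, impact vy=-17.551
  bounce: vy ← 0.83·17.551 = 14.567
Arc 2: start y=0.000, vy=14.567 → t=2.913, apex=10.610, x_land=32.513, impact vy=-14.567
  bounce: vy ← 0.83·14.567 = 12.091
Arc 3: start y=0.000, vy=12.091 → t=2.418, apex=7.309, x_land=45.377, impact vy=-12.091
  bounce: vy ← 0.83·12.091 = 10.035
Arc 4: start y=0.000, vy=10.035 → t=2.007, apex=5.035, x_land=56.055, impact vy=-10.035
  bounce: vy ← 0.83·10.035 = 8.329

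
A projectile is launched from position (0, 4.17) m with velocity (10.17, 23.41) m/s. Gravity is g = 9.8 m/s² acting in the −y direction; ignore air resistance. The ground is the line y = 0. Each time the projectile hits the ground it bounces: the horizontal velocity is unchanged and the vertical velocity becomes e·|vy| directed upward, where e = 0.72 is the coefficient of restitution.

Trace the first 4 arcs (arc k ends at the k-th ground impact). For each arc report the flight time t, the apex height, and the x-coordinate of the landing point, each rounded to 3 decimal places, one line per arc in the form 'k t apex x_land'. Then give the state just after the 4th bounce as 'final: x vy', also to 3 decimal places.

1 4.949 32.131 50.336
2 3.687 16.657 87.838
3 2.655 8.635 114.838
4 1.912 4.476 134.279
final: 134.279 6.744

Arc 1: start y=4.170, vy=23.410 → t=4.949, apex=32.131, x_land=50.336, impact vy=-25.095
  bounce: vy ← 0.72·25.095 = 18.068
Arc 2: start y=0.000, vy=18.068 → t=3.687, apex=16.657, x_land=87.838, impact vy=-18.068
  bounce: vy ← 0.72·18.068 = 13.009
Arc 3: start y=0.000, vy=13.009 → t=2.655, apex=8.635, x_land=114.838, impact vy=-13.009
  bounce: vy ← 0.72·13.009 = 9.367
Arc 4: start y=0.000, vy=9.367 → t=1.912, apex=4.476, x_land=134.279, impact vy=-9.367
  bounce: vy ← 0.72·9.367 = 6.744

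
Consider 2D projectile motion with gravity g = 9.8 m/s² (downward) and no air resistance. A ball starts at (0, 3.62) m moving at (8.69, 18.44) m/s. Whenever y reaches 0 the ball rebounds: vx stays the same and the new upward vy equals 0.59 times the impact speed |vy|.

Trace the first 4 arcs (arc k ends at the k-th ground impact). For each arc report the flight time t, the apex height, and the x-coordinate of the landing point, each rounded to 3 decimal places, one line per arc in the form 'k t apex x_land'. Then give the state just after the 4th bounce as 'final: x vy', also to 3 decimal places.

1 3.950 20.969 34.328
2 2.441 7.299 55.540
3 1.440 2.541 68.056
4 0.850 0.884 75.440
final: 75.440 2.457

Arc 1: start y=3.620, vy=18.440 → t=3.950, apex=20.969, x_land=34.328, impact vy=-20.273
  bounce: vy ← 0.59·20.273 = 11.961
Arc 2: start y=0.000, vy=11.961 → t=2.441, apex=7.299, x_land=55.540, impact vy=-11.961
  bounce: vy ← 0.59·11.961 = 7.057
Arc 3: start y=0.000, vy=7.057 → t=1.440, apex=2.541, x_land=68.056, impact vy=-7.057
  bounce: vy ← 0.59·7.057 = 4.164
Arc 4: start y=0.000, vy=4.164 → t=0.850, apex=0.884, x_land=75.440, impact vy=-4.164
  bounce: vy ← 0.59·4.164 = 2.457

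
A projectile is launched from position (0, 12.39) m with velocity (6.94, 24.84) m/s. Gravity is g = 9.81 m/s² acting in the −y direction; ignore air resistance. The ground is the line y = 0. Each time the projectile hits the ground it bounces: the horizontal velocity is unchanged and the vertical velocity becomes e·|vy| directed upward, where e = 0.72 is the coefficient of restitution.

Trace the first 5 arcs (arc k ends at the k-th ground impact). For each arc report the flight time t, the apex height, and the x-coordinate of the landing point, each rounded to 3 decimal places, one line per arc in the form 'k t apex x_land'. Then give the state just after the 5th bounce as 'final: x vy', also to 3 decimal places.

1 5.522 43.839 38.321
2 4.305 22.726 68.197
3 3.100 11.781 89.708
4 2.232 6.107 105.196
5 1.607 3.166 116.348
final: 116.348 5.675

Arc 1: start y=12.390, vy=24.840 → t=5.522, apex=43.839, x_land=38.321, impact vy=-29.328
  bounce: vy ← 0.72·29.328 = 21.116
Arc 2: start y=0.000, vy=21.116 → t=4.305, apex=22.726, x_land=68.197, impact vy=-21.116
  bounce: vy ← 0.72·21.116 = 15.204
Arc 3: start y=0.000, vy=15.204 → t=3.100, apex=11.781, x_land=89.708, impact vy=-15.204
  bounce: vy ← 0.72·15.204 = 10.947
Arc 4: start y=0.000, vy=10.947 → t=2.232, apex=6.107, x_land=105.196, impact vy=-10.947
  bounce: vy ← 0.72·10.947 = 7.881
Arc 5: start y=0.000, vy=7.881 → t=1.607, apex=3.166, x_land=116.348, impact vy=-7.881
  bounce: vy ← 0.72·7.881 = 5.675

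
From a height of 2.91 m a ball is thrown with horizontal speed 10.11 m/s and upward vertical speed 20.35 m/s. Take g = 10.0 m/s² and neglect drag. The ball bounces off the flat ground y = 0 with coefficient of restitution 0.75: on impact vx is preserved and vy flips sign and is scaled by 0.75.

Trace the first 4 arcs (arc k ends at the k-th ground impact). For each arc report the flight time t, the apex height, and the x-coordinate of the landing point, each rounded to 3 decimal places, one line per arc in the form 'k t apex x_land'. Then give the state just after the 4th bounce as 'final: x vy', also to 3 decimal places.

Arc 1: start y=2.910, vy=20.350 → t=4.208, apex=23.616, x_land=42.546, impact vy=-21.733
  bounce: vy ← 0.75·21.733 = 16.300
Arc 2: start y=0.000, vy=16.300 → t=3.260, apex=13.284, x_land=75.504, impact vy=-16.300
  bounce: vy ← 0.75·16.300 = 12.225
Arc 3: start y=0.000, vy=12.225 → t=2.445, apex=7.472, x_land=100.223, impact vy=-12.225
  bounce: vy ← 0.75·12.225 = 9.169
Arc 4: start y=0.000, vy=9.169 → t=1.834, apex=4.203, x_land=118.761, impact vy=-9.169
  bounce: vy ← 0.75·9.169 = 6.876

1 4.208 23.616 42.546
2 3.260 13.284 75.504
3 2.445 7.472 100.223
4 1.834 4.203 118.761
final: 118.761 6.876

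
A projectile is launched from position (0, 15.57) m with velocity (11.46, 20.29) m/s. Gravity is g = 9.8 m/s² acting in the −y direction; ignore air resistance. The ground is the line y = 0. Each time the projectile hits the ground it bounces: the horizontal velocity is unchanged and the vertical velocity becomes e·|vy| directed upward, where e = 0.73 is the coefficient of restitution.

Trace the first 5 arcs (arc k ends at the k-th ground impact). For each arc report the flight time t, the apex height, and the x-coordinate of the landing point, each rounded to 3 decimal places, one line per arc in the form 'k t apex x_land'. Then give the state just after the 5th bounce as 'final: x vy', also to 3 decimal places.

Arc 1: start y=15.570, vy=20.290 → t=4.802, apex=36.574, x_land=55.036, impact vy=-26.774
  bounce: vy ← 0.73·26.774 = 19.545
Arc 2: start y=0.000, vy=19.545 → t=3.989, apex=19.490, x_land=100.748, impact vy=-19.545
  bounce: vy ← 0.73·19.545 = 14.268
Arc 3: start y=0.000, vy=14.268 → t=2.912, apex=10.386, x_land=134.118, impact vy=-14.268
  bounce: vy ← 0.73·14.268 = 10.416
Arc 4: start y=0.000, vy=10.416 → t=2.126, apex=5.535, x_land=158.477, impact vy=-10.416
  bounce: vy ← 0.73·10.416 = 7.603
Arc 5: start y=0.000, vy=7.603 → t=1.552, apex=2.950, x_land=176.260, impact vy=-7.603
  bounce: vy ← 0.73·7.603 = 5.550

1 4.802 36.574 55.036
2 3.989 19.490 100.748
3 2.912 10.386 134.118
4 2.126 5.535 158.477
5 1.552 2.950 176.260
final: 176.260 5.550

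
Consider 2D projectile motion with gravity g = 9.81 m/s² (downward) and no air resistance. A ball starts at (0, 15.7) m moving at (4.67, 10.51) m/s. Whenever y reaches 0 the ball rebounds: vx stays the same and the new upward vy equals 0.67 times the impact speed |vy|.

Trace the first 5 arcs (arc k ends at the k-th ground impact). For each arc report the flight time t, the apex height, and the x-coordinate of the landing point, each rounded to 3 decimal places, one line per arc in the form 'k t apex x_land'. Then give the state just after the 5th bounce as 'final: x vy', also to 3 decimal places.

1 3.157 21.330 14.742
2 2.794 9.575 27.791
3 1.872 4.298 36.535
4 1.254 1.929 42.393
5 0.840 0.866 46.317
final: 46.317 2.762

Arc 1: start y=15.700, vy=10.510 → t=3.157, apex=21.330, x_land=14.742, impact vy=-20.457
  bounce: vy ← 0.67·20.457 = 13.706
Arc 2: start y=0.000, vy=13.706 → t=2.794, apex=9.575, x_land=27.791, impact vy=-13.706
  bounce: vy ← 0.67·13.706 = 9.183
Arc 3: start y=0.000, vy=9.183 → t=1.872, apex=4.298, x_land=36.535, impact vy=-9.183
  bounce: vy ← 0.67·9.183 = 6.153
Arc 4: start y=0.000, vy=6.153 → t=1.254, apex=1.929, x_land=42.393, impact vy=-6.153
  bounce: vy ← 0.67·6.153 = 4.122
Arc 5: start y=0.000, vy=4.122 → t=0.840, apex=0.866, x_land=46.317, impact vy=-4.122
  bounce: vy ← 0.67·4.122 = 2.762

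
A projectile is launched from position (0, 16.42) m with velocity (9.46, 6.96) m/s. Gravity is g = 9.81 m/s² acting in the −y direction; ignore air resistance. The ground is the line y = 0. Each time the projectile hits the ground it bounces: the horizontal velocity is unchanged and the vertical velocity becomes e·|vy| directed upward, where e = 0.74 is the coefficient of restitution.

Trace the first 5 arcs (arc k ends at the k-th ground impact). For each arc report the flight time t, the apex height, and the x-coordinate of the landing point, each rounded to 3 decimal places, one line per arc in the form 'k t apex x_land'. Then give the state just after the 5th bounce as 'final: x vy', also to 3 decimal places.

1 2.672 18.889 25.276
2 2.904 10.344 52.751
3 2.149 5.664 73.082
4 1.590 3.102 88.128
5 1.177 1.698 99.261
final: 99.261 4.272

Arc 1: start y=16.420, vy=6.960 → t=2.672, apex=18.889, x_land=25.276, impact vy=-19.251
  bounce: vy ← 0.74·19.251 = 14.246
Arc 2: start y=0.000, vy=14.246 → t=2.904, apex=10.344, x_land=52.751, impact vy=-14.246
  bounce: vy ← 0.74·14.246 = 10.542
Arc 3: start y=0.000, vy=10.542 → t=2.149, apex=5.664, x_land=73.082, impact vy=-10.542
  bounce: vy ← 0.74·10.542 = 7.801
Arc 4: start y=0.000, vy=7.801 → t=1.590, apex=3.102, x_land=88.128, impact vy=-7.801
  bounce: vy ← 0.74·7.801 = 5.773
Arc 5: start y=0.000, vy=5.773 → t=1.177, apex=1.698, x_land=99.261, impact vy=-5.773
  bounce: vy ← 0.74·5.773 = 4.272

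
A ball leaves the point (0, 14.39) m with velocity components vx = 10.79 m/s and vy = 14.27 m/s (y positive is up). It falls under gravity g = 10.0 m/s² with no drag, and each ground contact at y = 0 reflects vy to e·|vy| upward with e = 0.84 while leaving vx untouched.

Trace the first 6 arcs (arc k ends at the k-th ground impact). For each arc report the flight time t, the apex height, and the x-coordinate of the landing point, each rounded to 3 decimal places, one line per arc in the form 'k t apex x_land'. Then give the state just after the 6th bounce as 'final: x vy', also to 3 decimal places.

1 3.644 24.572 39.317
2 3.724 17.338 79.502
3 3.128 12.234 113.257
4 2.628 8.632 141.612
5 2.207 6.091 165.429
6 1.854 4.298 185.436
final: 185.436 7.788

Arc 1: start y=14.390, vy=14.270 → t=3.644, apex=24.572, x_land=39.317, impact vy=-22.168
  bounce: vy ← 0.84·22.168 = 18.621
Arc 2: start y=0.000, vy=18.621 → t=3.724, apex=17.338, x_land=79.502, impact vy=-18.621
  bounce: vy ← 0.84·18.621 = 15.642
Arc 3: start y=0.000, vy=15.642 → t=3.128, apex=12.234, x_land=113.257, impact vy=-15.642
  bounce: vy ← 0.84·15.642 = 13.139
Arc 4: start y=0.000, vy=13.139 → t=2.628, apex=8.632, x_land=141.612, impact vy=-13.139
  bounce: vy ← 0.84·13.139 = 11.037
Arc 5: start y=0.000, vy=11.037 → t=2.207, apex=6.091, x_land=165.429, impact vy=-11.037
  bounce: vy ← 0.84·11.037 = 9.271
Arc 6: start y=0.000, vy=9.271 → t=1.854, apex=4.298, x_land=185.436, impact vy=-9.271
  bounce: vy ← 0.84·9.271 = 7.788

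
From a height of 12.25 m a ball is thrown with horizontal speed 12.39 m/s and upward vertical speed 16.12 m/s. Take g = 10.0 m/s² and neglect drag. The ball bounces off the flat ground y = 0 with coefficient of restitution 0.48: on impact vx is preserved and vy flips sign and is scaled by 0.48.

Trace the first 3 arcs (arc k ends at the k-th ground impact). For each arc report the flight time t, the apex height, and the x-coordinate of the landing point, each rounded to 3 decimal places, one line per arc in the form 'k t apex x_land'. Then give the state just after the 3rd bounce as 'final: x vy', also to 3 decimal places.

1 3.859 25.243 47.812
2 2.157 5.816 74.537
3 1.035 1.340 87.365
final: 87.365 2.485

Arc 1: start y=12.250, vy=16.120 → t=3.859, apex=25.243, x_land=47.812, impact vy=-22.469
  bounce: vy ← 0.48·22.469 = 10.785
Arc 2: start y=0.000, vy=10.785 → t=2.157, apex=5.816, x_land=74.537, impact vy=-10.785
  bounce: vy ← 0.48·10.785 = 5.177
Arc 3: start y=0.000, vy=5.177 → t=1.035, apex=1.340, x_land=87.365, impact vy=-5.177
  bounce: vy ← 0.48·5.177 = 2.485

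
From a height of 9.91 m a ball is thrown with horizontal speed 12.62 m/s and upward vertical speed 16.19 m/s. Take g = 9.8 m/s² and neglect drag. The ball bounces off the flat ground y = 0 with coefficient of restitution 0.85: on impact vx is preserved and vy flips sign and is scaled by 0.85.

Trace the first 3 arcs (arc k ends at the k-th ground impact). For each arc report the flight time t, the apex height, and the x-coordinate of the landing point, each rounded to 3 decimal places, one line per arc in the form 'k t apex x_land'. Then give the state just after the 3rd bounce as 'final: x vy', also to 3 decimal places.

1 3.832 23.283 48.358
2 3.706 16.822 95.125
3 3.150 12.154 134.876
final: 134.876 13.119

Arc 1: start y=9.910, vy=16.190 → t=3.832, apex=23.283, x_land=48.358, impact vy=-21.362
  bounce: vy ← 0.85·21.362 = 18.158
Arc 2: start y=0.000, vy=18.158 → t=3.706, apex=16.822, x_land=95.125, impact vy=-18.158
  bounce: vy ← 0.85·18.158 = 15.434
Arc 3: start y=0.000, vy=15.434 → t=3.150, apex=12.154, x_land=134.876, impact vy=-15.434
  bounce: vy ← 0.85·15.434 = 13.119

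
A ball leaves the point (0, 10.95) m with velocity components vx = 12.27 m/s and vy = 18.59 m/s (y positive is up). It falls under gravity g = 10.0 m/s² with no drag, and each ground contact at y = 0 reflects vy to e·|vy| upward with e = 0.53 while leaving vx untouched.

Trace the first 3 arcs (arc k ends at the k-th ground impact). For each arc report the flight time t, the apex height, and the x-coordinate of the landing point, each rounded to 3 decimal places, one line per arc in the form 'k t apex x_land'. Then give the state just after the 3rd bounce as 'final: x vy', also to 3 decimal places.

Arc 1: start y=10.950, vy=18.590 → t=4.235, apex=28.229, x_land=51.965, impact vy=-23.761
  bounce: vy ← 0.53·23.761 = 12.593
Arc 2: start y=0.000, vy=12.593 → t=2.519, apex=7.930, x_land=82.869, impact vy=-12.593
  bounce: vy ← 0.53·12.593 = 6.674
Arc 3: start y=0.000, vy=6.674 → t=1.335, apex=2.227, x_land=99.248, impact vy=-6.674
  bounce: vy ← 0.53·6.674 = 3.537

1 4.235 28.229 51.965
2 2.519 7.930 82.869
3 1.335 2.227 99.248
final: 99.248 3.537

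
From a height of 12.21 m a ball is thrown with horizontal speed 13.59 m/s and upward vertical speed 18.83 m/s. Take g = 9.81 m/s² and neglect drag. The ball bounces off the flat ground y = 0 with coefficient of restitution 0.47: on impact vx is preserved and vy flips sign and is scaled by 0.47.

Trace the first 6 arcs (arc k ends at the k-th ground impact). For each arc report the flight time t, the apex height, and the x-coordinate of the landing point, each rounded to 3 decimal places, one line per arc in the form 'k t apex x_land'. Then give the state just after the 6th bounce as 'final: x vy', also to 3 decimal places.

1 4.404 30.282 59.852
2 2.336 6.689 91.593
3 1.098 1.478 106.512
4 0.516 0.326 113.523
5 0.242 0.072 116.819
6 0.114 0.016 118.367
final: 118.367 0.263

Arc 1: start y=12.210, vy=18.830 → t=4.404, apex=30.282, x_land=59.852, impact vy=-24.375
  bounce: vy ← 0.47·24.375 = 11.456
Arc 2: start y=0.000, vy=11.456 → t=2.336, apex=6.689, x_land=91.593, impact vy=-11.456
  bounce: vy ← 0.47·11.456 = 5.384
Arc 3: start y=0.000, vy=5.384 → t=1.098, apex=1.478, x_land=106.512, impact vy=-5.384
  bounce: vy ← 0.47·5.384 = 2.531
Arc 4: start y=0.000, vy=2.531 → t=0.516, apex=0.326, x_land=113.523, impact vy=-2.531
  bounce: vy ← 0.47·2.531 = 1.189
Arc 5: start y=0.000, vy=1.189 → t=0.242, apex=0.072, x_land=116.819, impact vy=-1.189
  bounce: vy ← 0.47·1.189 = 0.559
Arc 6: start y=0.000, vy=0.559 → t=0.114, apex=0.016, x_land=118.367, impact vy=-0.559
  bounce: vy ← 0.47·0.559 = 0.263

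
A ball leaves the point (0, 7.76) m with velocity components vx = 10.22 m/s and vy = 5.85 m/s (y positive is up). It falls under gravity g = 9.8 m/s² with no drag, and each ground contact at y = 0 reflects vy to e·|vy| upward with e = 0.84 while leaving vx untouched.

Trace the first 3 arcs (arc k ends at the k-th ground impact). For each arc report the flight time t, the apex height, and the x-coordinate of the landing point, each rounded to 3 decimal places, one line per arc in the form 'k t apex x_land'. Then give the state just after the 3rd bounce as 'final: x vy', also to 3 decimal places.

Arc 1: start y=7.760, vy=5.850 → t=1.990, apex=9.506, x_land=20.336, impact vy=-13.650
  bounce: vy ← 0.84·13.650 = 11.466
Arc 2: start y=0.000, vy=11.466 → t=2.340, apex=6.707, x_land=44.250, impact vy=-11.466
  bounce: vy ← 0.84·11.466 = 9.631
Arc 3: start y=0.000, vy=9.631 → t=1.966, apex=4.733, x_land=64.338, impact vy=-9.631
  bounce: vy ← 0.84·9.631 = 8.090

1 1.990 9.506 20.336
2 2.340 6.707 44.250
3 1.966 4.733 64.338
final: 64.338 8.090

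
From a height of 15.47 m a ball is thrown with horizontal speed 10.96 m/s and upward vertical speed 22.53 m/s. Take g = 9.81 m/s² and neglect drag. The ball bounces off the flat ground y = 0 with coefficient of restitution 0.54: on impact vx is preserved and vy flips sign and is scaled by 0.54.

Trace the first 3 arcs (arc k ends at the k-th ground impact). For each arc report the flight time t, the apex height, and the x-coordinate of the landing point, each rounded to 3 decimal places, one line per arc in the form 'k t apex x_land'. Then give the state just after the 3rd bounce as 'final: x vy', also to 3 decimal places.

1 5.200 41.342 56.990
2 3.135 12.055 91.354
3 1.693 3.515 109.911
final: 109.911 4.485

Arc 1: start y=15.470, vy=22.530 → t=5.200, apex=41.342, x_land=56.990, impact vy=-28.480
  bounce: vy ← 0.54·28.480 = 15.379
Arc 2: start y=0.000, vy=15.379 → t=3.135, apex=12.055, x_land=91.354, impact vy=-15.379
  bounce: vy ← 0.54·15.379 = 8.305
Arc 3: start y=0.000, vy=8.305 → t=1.693, apex=3.515, x_land=109.911, impact vy=-8.305
  bounce: vy ← 0.54·8.305 = 4.485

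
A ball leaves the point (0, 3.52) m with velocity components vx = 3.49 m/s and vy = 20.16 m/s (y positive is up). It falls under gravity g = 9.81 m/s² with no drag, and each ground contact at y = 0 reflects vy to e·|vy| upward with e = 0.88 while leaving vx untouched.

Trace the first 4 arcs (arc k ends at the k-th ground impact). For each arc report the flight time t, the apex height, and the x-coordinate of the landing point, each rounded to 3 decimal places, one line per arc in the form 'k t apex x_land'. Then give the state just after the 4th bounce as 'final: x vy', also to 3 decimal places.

Arc 1: start y=3.520, vy=20.160 → t=4.278, apex=24.235, x_land=14.930, impact vy=-21.806
  bounce: vy ← 0.88·21.806 = 19.189
Arc 2: start y=0.000, vy=19.189 → t=3.912, apex=18.767, x_land=28.583, impact vy=-19.189
  bounce: vy ← 0.88·19.189 = 16.886
Arc 3: start y=0.000, vy=16.886 → t=3.443, apex=14.534, x_land=40.598, impact vy=-16.886
  bounce: vy ← 0.88·16.886 = 14.860
Arc 4: start y=0.000, vy=14.860 → t=3.030, apex=11.255, x_land=51.171, impact vy=-14.860
  bounce: vy ← 0.88·14.860 = 13.077

1 4.278 24.235 14.930
2 3.912 18.767 28.583
3 3.443 14.534 40.598
4 3.030 11.255 51.171
final: 51.171 13.077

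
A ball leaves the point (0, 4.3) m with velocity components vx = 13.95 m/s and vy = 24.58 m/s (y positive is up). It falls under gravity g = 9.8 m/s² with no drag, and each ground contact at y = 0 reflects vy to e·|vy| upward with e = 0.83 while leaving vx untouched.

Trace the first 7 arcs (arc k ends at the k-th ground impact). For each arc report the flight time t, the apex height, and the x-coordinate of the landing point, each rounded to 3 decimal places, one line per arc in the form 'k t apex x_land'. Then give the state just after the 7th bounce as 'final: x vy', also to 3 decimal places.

1 5.186 35.125 72.339
2 4.444 24.198 134.339
3 3.689 16.670 185.799
4 3.062 11.484 228.511
5 2.541 7.911 263.962
6 2.109 5.450 293.387
7 1.751 3.755 317.809
final: 317.809 7.120

Arc 1: start y=4.300, vy=24.580 → t=5.186, apex=35.125, x_land=72.339, impact vy=-26.238
  bounce: vy ← 0.83·26.238 = 21.778
Arc 2: start y=0.000, vy=21.778 → t=4.444, apex=24.198, x_land=134.339, impact vy=-21.778
  bounce: vy ← 0.83·21.778 = 18.076
Arc 3: start y=0.000, vy=18.076 → t=3.689, apex=16.670, x_land=185.799, impact vy=-18.076
  bounce: vy ← 0.83·18.076 = 15.003
Arc 4: start y=0.000, vy=15.003 → t=3.062, apex=11.484, x_land=228.511, impact vy=-15.003
  bounce: vy ← 0.83·15.003 = 12.452
Arc 5: start y=0.000, vy=12.452 → t=2.541, apex=7.911, x_land=263.962, impact vy=-12.452
  bounce: vy ← 0.83·12.452 = 10.335
Arc 6: start y=0.000, vy=10.335 → t=2.109, apex=5.450, x_land=293.387, impact vy=-10.335
  bounce: vy ← 0.83·10.335 = 8.578
Arc 7: start y=0.000, vy=8.578 → t=1.751, apex=3.755, x_land=317.809, impact vy=-8.578
  bounce: vy ← 0.83·8.578 = 7.120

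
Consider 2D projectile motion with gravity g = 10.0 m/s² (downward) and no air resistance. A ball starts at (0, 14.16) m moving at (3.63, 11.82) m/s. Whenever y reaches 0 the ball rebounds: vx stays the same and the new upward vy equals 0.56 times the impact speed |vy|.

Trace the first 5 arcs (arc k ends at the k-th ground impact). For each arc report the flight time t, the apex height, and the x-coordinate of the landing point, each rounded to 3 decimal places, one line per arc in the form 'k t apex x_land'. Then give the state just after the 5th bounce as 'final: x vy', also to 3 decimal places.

1 3.238 21.146 11.756
2 2.303 6.631 20.117
3 1.290 2.080 24.799
4 0.722 0.652 27.421
5 0.404 0.205 28.889
final: 28.889 1.133

Arc 1: start y=14.160, vy=11.820 → t=3.238, apex=21.146, x_land=11.756, impact vy=-20.565
  bounce: vy ← 0.56·20.565 = 11.516
Arc 2: start y=0.000, vy=11.516 → t=2.303, apex=6.631, x_land=20.117, impact vy=-11.516
  bounce: vy ← 0.56·11.516 = 6.449
Arc 3: start y=0.000, vy=6.449 → t=1.290, apex=2.080, x_land=24.799, impact vy=-6.449
  bounce: vy ← 0.56·6.449 = 3.612
Arc 4: start y=0.000, vy=3.612 → t=0.722, apex=0.652, x_land=27.421, impact vy=-3.612
  bounce: vy ← 0.56·3.612 = 2.022
Arc 5: start y=0.000, vy=2.022 → t=0.404, apex=0.205, x_land=28.889, impact vy=-2.022
  bounce: vy ← 0.56·2.022 = 1.133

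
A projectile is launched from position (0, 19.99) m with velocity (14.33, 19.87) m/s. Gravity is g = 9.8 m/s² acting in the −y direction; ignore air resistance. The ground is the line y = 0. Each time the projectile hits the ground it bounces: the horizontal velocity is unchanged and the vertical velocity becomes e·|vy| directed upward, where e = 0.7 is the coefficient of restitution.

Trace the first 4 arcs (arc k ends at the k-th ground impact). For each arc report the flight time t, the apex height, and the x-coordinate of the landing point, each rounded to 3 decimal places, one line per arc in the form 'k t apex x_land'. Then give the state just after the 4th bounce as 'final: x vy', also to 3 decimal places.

1 4.889 40.134 70.066
2 4.007 19.666 127.482
3 2.805 9.636 167.673
4 1.963 4.722 195.806
final: 195.806 6.734

Arc 1: start y=19.990, vy=19.870 → t=4.889, apex=40.134, x_land=70.066, impact vy=-28.047
  bounce: vy ← 0.7·28.047 = 19.633
Arc 2: start y=0.000, vy=19.633 → t=4.007, apex=19.666, x_land=127.482, impact vy=-19.633
  bounce: vy ← 0.7·19.633 = 13.743
Arc 3: start y=0.000, vy=13.743 → t=2.805, apex=9.636, x_land=167.673, impact vy=-13.743
  bounce: vy ← 0.7·13.743 = 9.620
Arc 4: start y=0.000, vy=9.620 → t=1.963, apex=4.722, x_land=195.806, impact vy=-9.620
  bounce: vy ← 0.7·9.620 = 6.734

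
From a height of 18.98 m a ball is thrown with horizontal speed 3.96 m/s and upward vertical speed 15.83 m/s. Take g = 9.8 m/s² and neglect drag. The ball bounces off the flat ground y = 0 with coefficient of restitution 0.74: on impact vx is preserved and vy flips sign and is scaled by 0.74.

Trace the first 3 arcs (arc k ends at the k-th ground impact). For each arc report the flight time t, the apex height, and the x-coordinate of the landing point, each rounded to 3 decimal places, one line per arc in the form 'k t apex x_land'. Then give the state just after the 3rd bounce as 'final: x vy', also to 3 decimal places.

1 4.161 31.765 16.479
2 3.768 17.395 31.401
3 2.789 9.525 42.444
final: 42.444 10.111

Arc 1: start y=18.980, vy=15.830 → t=4.161, apex=31.765, x_land=16.479, impact vy=-24.952
  bounce: vy ← 0.74·24.952 = 18.464
Arc 2: start y=0.000, vy=18.464 → t=3.768, apex=17.395, x_land=31.401, impact vy=-18.464
  bounce: vy ← 0.74·18.464 = 13.664
Arc 3: start y=0.000, vy=13.664 → t=2.789, apex=9.525, x_land=42.444, impact vy=-13.664
  bounce: vy ← 0.74·13.664 = 10.111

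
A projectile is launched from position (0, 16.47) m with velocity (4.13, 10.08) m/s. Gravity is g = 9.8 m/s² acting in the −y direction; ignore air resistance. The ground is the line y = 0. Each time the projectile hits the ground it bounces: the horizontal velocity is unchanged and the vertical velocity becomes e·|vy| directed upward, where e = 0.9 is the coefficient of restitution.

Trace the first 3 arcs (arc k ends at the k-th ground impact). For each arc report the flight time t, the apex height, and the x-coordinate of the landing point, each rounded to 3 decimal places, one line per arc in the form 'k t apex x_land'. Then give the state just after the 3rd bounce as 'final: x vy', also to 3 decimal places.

1 3.131 21.654 12.930
2 3.784 17.540 28.558
3 3.406 14.207 42.623
final: 42.623 15.018

Arc 1: start y=16.470, vy=10.080 → t=3.131, apex=21.654, x_land=12.930, impact vy=-20.601
  bounce: vy ← 0.9·20.601 = 18.541
Arc 2: start y=0.000, vy=18.541 → t=3.784, apex=17.540, x_land=28.558, impact vy=-18.541
  bounce: vy ← 0.9·18.541 = 16.687
Arc 3: start y=0.000, vy=16.687 → t=3.406, apex=14.207, x_land=42.623, impact vy=-16.687
  bounce: vy ← 0.9·16.687 = 15.018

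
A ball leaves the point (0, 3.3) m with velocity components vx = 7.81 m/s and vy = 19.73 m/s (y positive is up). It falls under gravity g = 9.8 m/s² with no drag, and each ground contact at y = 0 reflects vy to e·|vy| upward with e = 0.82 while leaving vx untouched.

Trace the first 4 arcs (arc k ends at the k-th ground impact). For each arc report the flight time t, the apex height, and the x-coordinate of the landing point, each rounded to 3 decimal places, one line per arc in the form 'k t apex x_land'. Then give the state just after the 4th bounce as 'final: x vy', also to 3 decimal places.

1 4.187 23.161 32.703
2 3.566 15.573 60.550
3 2.924 10.472 83.384
4 2.397 7.041 102.109
final: 102.109 9.633

Arc 1: start y=3.300, vy=19.730 → t=4.187, apex=23.161, x_land=32.703, impact vy=-21.306
  bounce: vy ← 0.82·21.306 = 17.471
Arc 2: start y=0.000, vy=17.471 → t=3.566, apex=15.573, x_land=60.550, impact vy=-17.471
  bounce: vy ← 0.82·17.471 = 14.326
Arc 3: start y=0.000, vy=14.326 → t=2.924, apex=10.472, x_land=83.384, impact vy=-14.326
  bounce: vy ← 0.82·14.326 = 11.748
Arc 4: start y=0.000, vy=11.748 → t=2.397, apex=7.041, x_land=102.109, impact vy=-11.748
  bounce: vy ← 0.82·11.748 = 9.633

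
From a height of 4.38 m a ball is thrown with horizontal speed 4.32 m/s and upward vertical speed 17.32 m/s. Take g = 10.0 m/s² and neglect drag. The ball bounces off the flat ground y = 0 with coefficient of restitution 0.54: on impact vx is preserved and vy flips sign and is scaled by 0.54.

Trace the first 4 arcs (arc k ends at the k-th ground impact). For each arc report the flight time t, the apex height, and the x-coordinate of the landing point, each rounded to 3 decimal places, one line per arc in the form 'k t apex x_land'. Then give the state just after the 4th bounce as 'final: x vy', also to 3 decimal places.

1 3.701 19.379 15.987
2 2.126 5.651 25.172
3 1.148 1.648 30.132
4 0.620 0.481 32.811
final: 32.811 1.674

Arc 1: start y=4.380, vy=17.320 → t=3.701, apex=19.379, x_land=15.987, impact vy=-19.687
  bounce: vy ← 0.54·19.687 = 10.631
Arc 2: start y=0.000, vy=10.631 → t=2.126, apex=5.651, x_land=25.172, impact vy=-10.631
  bounce: vy ← 0.54·10.631 = 5.741
Arc 3: start y=0.000, vy=5.741 → t=1.148, apex=1.648, x_land=30.132, impact vy=-5.741
  bounce: vy ← 0.54·5.741 = 3.100
Arc 4: start y=0.000, vy=3.100 → t=0.620, apex=0.481, x_land=32.811, impact vy=-3.100
  bounce: vy ← 0.54·3.100 = 1.674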